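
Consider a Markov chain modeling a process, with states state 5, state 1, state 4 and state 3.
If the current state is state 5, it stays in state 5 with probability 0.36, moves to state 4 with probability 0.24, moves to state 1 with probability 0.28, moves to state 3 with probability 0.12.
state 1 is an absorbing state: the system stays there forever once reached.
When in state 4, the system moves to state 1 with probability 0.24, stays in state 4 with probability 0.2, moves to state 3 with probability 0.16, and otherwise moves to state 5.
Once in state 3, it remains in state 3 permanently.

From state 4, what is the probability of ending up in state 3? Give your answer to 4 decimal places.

Let h(s) be the probability of absorption at state 3 starting from transient state s. Then h(state 3) = 1 and h(state 1) = 0. By first-step analysis:
h(state 5) = 0.36·h(state 5) + 0.28·0 + 0.24·h(state 4) + 0.12·1
h(state 4) = 0.4·h(state 5) + 0.24·0 + 0.2·h(state 4) + 0.16·1
Solving: h(state 5) = 0.3231, h(state 4) = 0.3615.
Starting from state 4, the probability is 0.3615.

0.3615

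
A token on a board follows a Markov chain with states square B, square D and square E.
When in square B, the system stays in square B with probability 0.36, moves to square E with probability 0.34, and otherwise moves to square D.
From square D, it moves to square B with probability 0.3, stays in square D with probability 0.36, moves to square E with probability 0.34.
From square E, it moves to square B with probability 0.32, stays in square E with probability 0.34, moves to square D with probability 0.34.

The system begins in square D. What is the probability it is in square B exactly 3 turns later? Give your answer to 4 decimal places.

Propagate the distribution vector 3 turns from square D.
After 0 turns: (0.0000, 1.0000, 0.0000)
After 1 turn: (0.3000, 0.3600, 0.3400)
After 2 turns: (0.3248, 0.3352, 0.3400)
After 3 turns: (0.3263, 0.3337, 0.3400)
P(in square B after 3 turns) = 0.3263

0.3263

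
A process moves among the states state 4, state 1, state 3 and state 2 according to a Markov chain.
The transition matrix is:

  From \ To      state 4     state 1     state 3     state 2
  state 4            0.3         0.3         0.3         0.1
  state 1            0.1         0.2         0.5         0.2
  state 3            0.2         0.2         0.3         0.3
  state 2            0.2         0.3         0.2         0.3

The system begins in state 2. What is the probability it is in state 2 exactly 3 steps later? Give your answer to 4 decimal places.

Propagate the distribution vector 3 steps from state 2.
After 0 steps: (0.0000, 0.0000, 0.0000, 1.0000)
After 1 step: (0.2000, 0.3000, 0.2000, 0.3000)
After 2 steps: (0.1900, 0.2500, 0.3300, 0.2300)
After 3 steps: (0.1940, 0.2420, 0.3270, 0.2370)
P(in state 2 after 3 steps) = 0.2370

0.2370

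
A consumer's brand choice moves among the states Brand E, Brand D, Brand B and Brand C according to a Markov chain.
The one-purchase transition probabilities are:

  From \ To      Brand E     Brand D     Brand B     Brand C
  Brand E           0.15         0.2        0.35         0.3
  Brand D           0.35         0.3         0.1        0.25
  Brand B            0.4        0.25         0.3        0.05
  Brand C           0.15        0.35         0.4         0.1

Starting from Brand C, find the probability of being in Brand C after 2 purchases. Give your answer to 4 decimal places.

0.1625

Propagate the distribution vector 2 purchases from Brand C.
After 0 purchases: (0.0000, 0.0000, 0.0000, 1.0000)
After 1 purchase: (0.1500, 0.3500, 0.4000, 0.1000)
After 2 purchases: (0.3200, 0.2700, 0.2475, 0.1625)
P(in Brand C after 2 purchases) = 0.1625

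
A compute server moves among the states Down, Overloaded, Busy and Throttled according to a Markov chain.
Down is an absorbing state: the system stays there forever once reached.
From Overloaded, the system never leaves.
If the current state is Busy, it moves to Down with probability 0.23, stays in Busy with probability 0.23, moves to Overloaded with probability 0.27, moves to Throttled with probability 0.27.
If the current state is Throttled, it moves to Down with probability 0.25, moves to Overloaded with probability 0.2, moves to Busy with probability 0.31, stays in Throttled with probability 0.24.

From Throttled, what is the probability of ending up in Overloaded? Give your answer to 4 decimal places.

0.4740

Let h(s) be the probability of absorption at Overloaded starting from transient state s. Then h(Overloaded) = 1 and h(Down) = 0. By first-step analysis:
h(Busy) = 0.23·0 + 0.27·1 + 0.23·h(Busy) + 0.27·h(Throttled)
h(Throttled) = 0.25·0 + 0.2·1 + 0.31·h(Busy) + 0.24·h(Throttled)
Solving: h(Busy) = 0.5168, h(Throttled) = 0.4740.
Starting from Throttled, the probability is 0.4740.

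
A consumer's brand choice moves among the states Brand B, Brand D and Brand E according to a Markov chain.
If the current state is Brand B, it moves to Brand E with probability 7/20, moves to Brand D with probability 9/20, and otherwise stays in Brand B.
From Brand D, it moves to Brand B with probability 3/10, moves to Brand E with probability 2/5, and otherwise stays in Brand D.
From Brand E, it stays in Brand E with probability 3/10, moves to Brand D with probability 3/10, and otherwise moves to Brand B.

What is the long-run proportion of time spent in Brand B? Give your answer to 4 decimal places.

0.3045

Let the stationary distribution be π with π = πP and π_1 + π_2 + π_3 = 1.
π_1 = 0.2·π_1 + 0.3·π_2 + 0.4·π_3
π_2 = 0.45·π_1 + 0.3·π_2 + 0.3·π_3
Solving with the normalization constraint gives π = (0.3045, 0.3457, 0.3498).
So the stationary probability of Brand B is 0.3045.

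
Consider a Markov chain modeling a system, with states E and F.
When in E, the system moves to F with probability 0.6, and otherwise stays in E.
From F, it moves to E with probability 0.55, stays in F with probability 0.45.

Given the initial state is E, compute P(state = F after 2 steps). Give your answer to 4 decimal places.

0.5100

Sum over the intermediate state after 1 step:
P = P(E→E)·P(E→F) + P(E→F)·P(F→F)
  = 0.4×0.6 + 0.6×0.45
  = 0.2400 + 0.2700 = 0.5100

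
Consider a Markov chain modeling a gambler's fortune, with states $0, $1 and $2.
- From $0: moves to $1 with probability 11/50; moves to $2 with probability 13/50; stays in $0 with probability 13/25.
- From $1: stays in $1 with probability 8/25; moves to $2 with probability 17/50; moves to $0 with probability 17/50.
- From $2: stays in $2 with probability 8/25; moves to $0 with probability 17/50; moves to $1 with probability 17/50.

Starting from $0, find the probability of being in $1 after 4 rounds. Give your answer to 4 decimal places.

Propagate the distribution vector 4 rounds from $0.
After 0 rounds: (1.0000, 0.0000, 0.0000)
After 1 round: (0.5200, 0.2200, 0.2600)
After 2 rounds: (0.4336, 0.2732, 0.2932)
After 3 rounds: (0.4180, 0.2825, 0.2994)
After 4 rounds: (0.4152, 0.2842, 0.3006)
P(in $1 after 4 rounds) = 0.2842

0.2842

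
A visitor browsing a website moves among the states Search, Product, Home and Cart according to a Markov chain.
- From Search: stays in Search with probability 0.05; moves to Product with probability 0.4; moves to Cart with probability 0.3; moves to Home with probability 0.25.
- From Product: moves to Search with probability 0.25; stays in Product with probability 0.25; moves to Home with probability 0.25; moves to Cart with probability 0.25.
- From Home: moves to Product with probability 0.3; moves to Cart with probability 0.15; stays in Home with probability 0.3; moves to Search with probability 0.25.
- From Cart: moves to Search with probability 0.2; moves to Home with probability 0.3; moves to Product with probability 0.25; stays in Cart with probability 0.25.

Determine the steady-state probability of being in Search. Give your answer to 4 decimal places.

Let the stationary distribution be π with π = πP and π_1 + π_2 + π_3 + π_4 = 1.
π_1 = 0.05·π_1 + 0.25·π_2 + 0.25·π_3 + 0.2·π_4
π_2 = 0.4·π_1 + 0.25·π_2 + 0.3·π_3 + 0.25·π_4
π_3 = 0.25·π_1 + 0.25·π_2 + 0.3·π_3 + 0.3·π_4
Solving with the normalization constraint gives π = (0.1987, 0.2936, 0.2754, 0.2324).
So the stationary probability of Search is 0.1987.

0.1987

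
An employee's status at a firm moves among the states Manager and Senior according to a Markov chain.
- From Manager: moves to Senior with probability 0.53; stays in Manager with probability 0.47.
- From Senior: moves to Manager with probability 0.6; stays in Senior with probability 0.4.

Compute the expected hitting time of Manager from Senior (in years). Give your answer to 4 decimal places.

Let t(s) be the expected number of years to first reach Manager from state s, with t(Manager) = 0. Conditioning on the first year:
t(Senior) = 1 + 0.4·t(Senior)
Solving: t(Senior) = 1.6667.
Expected years from Senior to Manager: 1.6667.

1.6667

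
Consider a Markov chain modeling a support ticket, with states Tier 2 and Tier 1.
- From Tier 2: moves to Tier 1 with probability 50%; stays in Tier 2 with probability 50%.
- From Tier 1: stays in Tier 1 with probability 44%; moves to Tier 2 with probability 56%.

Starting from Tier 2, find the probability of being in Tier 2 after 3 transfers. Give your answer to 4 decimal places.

Propagate the distribution vector 3 transfers from Tier 2.
After 0 transfers: (1.0000, 0.0000)
After 1 transfer: (0.5000, 0.5000)
After 2 transfers: (0.5300, 0.4700)
After 3 transfers: (0.5282, 0.4718)
P(in Tier 2 after 3 transfers) = 0.5282

0.5282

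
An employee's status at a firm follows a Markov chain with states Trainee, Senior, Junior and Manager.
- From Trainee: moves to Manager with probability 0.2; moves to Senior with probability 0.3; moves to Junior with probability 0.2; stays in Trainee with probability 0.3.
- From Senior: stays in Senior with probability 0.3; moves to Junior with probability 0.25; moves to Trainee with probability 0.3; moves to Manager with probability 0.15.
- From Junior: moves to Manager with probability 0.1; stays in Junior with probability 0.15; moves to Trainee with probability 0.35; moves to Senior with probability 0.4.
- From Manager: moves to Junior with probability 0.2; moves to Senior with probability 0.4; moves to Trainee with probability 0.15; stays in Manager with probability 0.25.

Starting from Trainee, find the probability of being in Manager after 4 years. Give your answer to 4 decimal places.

0.1710

Propagate the distribution vector 4 years from Trainee.
After 0 years: (1.0000, 0.0000, 0.0000, 0.0000)
After 1 year: (0.3000, 0.3000, 0.2000, 0.2000)
After 2 years: (0.2800, 0.3400, 0.2050, 0.1750)
After 3 years: (0.2840, 0.3380, 0.2068, 0.1713)
After 4 years: (0.2847, 0.3378, 0.2066, 0.1710)
P(in Manager after 4 years) = 0.1710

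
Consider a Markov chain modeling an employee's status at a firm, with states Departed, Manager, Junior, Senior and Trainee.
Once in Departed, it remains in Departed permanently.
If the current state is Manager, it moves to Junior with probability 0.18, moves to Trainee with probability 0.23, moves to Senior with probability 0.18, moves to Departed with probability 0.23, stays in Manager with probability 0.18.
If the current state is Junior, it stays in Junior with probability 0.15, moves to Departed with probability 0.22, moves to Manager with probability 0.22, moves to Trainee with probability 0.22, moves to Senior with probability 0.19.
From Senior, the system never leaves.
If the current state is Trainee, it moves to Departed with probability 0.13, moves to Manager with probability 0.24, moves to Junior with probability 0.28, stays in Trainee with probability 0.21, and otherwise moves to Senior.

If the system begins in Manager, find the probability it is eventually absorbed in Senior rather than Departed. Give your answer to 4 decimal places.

Let h(s) be the probability of absorption at Senior starting from transient state s. Then h(Senior) = 1 and h(Departed) = 0. By first-step analysis:
h(Manager) = 0.23·0 + 0.18·h(Manager) + 0.18·h(Junior) + 0.18·1 + 0.23·h(Trainee)
h(Junior) = 0.22·0 + 0.22·h(Manager) + 0.15·h(Junior) + 0.19·1 + 0.22·h(Trainee)
h(Trainee) = 0.13·0 + 0.24·h(Manager) + 0.28·h(Junior) + 0.14·1 + 0.21·h(Trainee)
Solving: h(Manager) = 0.4569, h(Junior) = 0.4664, h(Trainee) = 0.4813.
Starting from Manager, the probability is 0.4569.

0.4569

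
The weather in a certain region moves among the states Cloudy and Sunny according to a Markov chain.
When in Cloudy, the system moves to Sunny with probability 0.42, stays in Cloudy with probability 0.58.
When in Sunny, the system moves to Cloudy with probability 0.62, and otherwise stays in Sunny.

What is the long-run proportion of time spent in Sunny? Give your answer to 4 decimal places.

Let the stationary distribution be π with π = πP and π_1 + π_2 = 1.
π_1 = 0.58·π_1 + 0.62·π_2
Solving with the normalization constraint gives π = (0.5962, 0.4038).
So the stationary probability of Sunny is 0.4038.

0.4038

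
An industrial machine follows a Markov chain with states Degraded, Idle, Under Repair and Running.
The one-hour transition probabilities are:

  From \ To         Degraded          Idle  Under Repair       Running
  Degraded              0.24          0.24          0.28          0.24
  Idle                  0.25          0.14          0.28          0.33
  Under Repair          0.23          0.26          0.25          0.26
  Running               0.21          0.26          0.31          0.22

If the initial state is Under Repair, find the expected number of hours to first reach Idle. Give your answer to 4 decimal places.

Let t(s) be the expected number of hours to first reach Idle from state s, with t(Idle) = 0. Conditioning on the first hour:
t(Degraded) = 1 + 0.24·t(Degraded) + 0.28·t(Under Repair) + 0.24·t(Running)
t(Under Repair) = 1 + 0.23·t(Degraded) + 0.25·t(Under Repair) + 0.26·t(Running)
t(Running) = 1 + 0.21·t(Degraded) + 0.31·t(Under Repair) + 0.22·t(Running)
Solving: t(Degraded) = 3.9937, t(Under Repair) = 3.9146, t(Running) = 3.9131.
Expected hours from Under Repair to Idle: 3.9146.

3.9146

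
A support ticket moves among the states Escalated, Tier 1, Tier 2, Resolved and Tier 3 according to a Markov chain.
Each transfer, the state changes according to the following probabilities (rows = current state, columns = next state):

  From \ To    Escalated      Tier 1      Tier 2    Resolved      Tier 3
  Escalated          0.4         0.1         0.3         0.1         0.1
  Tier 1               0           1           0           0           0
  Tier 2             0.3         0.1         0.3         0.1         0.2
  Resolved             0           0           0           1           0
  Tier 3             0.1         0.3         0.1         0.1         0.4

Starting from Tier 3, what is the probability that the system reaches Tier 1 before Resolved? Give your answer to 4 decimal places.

Let h(s) be the probability of absorption at Tier 1 starting from transient state s. Then h(Tier 1) = 1 and h(Resolved) = 0. By first-step analysis:
h(Escalated) = 0.4·h(Escalated) + 0.1·1 + 0.3·h(Tier 2) + 0.1·0 + 0.1·h(Tier 3)
h(Tier 2) = 0.3·h(Escalated) + 0.1·1 + 0.3·h(Tier 2) + 0.1·0 + 0.2·h(Tier 3)
h(Tier 3) = 0.1·h(Escalated) + 0.3·1 + 0.1·h(Tier 2) + 0.1·0 + 0.4·h(Tier 3)
Solving: h(Escalated) = 0.5765, h(Tier 2) = 0.5882, h(Tier 3) = 0.6941.
Starting from Tier 3, the probability is 0.6941.

0.6941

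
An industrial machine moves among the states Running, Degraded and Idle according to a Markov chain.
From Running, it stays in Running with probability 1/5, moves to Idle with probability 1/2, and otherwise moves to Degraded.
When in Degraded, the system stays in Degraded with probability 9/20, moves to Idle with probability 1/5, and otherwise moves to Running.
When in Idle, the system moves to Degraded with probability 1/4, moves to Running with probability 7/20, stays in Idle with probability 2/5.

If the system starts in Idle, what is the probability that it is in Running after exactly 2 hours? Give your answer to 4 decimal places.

Sum over the intermediate state after 1 hour:
P = P(Idle→Running)·P(Running→Running) + P(Idle→Degraded)·P(Degraded→Running) + P(Idle→Idle)·P(Idle→Running)
  = 0.35×0.2 + 0.25×0.35 + 0.4×0.35
  = 0.0700 + 0.0875 + 0.1400 = 0.2975

0.2975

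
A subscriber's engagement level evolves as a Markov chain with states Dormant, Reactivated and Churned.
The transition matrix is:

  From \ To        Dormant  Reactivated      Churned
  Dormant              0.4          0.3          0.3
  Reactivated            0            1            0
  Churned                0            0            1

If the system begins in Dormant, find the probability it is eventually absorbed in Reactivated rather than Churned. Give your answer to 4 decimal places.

Let h(s) be the probability of absorption at Reactivated starting from transient state s. Then h(Reactivated) = 1 and h(Churned) = 0. By first-step analysis:
h(Dormant) = 0.4·h(Dormant) + 0.3·1 + 0.3·0
Solving: h(Dormant) = 0.5000.
Starting from Dormant, the probability is 0.5000.

0.5000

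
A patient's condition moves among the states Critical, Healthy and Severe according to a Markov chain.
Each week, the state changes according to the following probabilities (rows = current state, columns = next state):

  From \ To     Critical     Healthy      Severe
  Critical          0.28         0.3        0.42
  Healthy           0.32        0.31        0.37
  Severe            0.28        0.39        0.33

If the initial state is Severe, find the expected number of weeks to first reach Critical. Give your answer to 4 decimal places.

Let t(s) be the expected number of weeks to first reach Critical from state s, with t(Critical) = 0. Conditioning on the first week:
t(Healthy) = 1 + 0.31·t(Healthy) + 0.37·t(Severe)
t(Severe) = 1 + 0.39·t(Healthy) + 0.33·t(Severe)
Solving: t(Healthy) = 3.2704, t(Severe) = 3.3962.
Expected weeks from Severe to Critical: 3.3962.

3.3962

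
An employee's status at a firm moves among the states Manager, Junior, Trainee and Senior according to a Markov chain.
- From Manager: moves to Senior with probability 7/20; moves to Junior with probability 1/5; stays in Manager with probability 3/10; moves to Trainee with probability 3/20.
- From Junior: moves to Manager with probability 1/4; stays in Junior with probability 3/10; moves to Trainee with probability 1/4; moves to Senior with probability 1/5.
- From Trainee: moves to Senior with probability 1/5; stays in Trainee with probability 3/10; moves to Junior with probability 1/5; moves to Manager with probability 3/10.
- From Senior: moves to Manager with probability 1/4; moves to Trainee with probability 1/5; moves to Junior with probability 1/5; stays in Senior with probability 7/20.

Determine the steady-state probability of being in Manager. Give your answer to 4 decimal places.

Let the stationary distribution be π with π = πP and π_1 + π_2 + π_3 + π_4 = 1.
π_1 = 0.3·π_1 + 0.25·π_2 + 0.3·π_3 + 0.25·π_4
π_2 = 0.2·π_1 + 0.3·π_2 + 0.2·π_3 + 0.2·π_4
π_3 = 0.15·π_1 + 0.25·π_2 + 0.3·π_3 + 0.2·π_4
Solving with the normalization constraint gives π = (0.2747, 0.2222, 0.2193, 0.2838).
So the stationary probability of Manager is 0.2747.

0.2747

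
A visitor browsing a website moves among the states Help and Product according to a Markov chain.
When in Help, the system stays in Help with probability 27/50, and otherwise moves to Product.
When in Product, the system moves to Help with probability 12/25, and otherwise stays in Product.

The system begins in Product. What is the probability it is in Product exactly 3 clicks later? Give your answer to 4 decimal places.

Propagate the distribution vector 3 clicks from Product.
After 0 clicks: (0.0000, 1.0000)
After 1 click: (0.4800, 0.5200)
After 2 clicks: (0.5088, 0.4912)
After 3 clicks: (0.5105, 0.4895)
P(in Product after 3 clicks) = 0.4895

0.4895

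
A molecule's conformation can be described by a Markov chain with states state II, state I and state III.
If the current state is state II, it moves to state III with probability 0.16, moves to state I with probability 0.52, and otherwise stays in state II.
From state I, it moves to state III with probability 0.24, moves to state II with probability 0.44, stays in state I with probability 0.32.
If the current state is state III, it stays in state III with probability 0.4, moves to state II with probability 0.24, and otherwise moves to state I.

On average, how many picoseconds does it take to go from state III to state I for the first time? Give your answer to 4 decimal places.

Let t(s) be the expected number of picoseconds to first reach state I from state s, with t(state I) = 0. Conditioning on the first picosecond:
t(state II) = 1 + 0.32·t(state II) + 0.16·t(state III)
t(state III) = 1 + 0.24·t(state II) + 0.4·t(state III)
Solving: t(state II) = 2.0563, t(state III) = 2.4892.
Expected picoseconds from state III to state I: 2.4892.

2.4892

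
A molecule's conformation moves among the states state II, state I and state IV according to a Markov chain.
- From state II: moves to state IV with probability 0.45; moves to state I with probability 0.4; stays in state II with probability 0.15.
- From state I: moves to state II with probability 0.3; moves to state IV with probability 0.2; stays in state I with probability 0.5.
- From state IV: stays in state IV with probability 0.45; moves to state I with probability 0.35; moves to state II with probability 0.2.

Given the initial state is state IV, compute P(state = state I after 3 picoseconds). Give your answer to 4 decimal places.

0.4231

Propagate the distribution vector 3 picoseconds from state IV.
After 0 picoseconds: (0.0000, 0.0000, 1.0000)
After 1 picosecond: (0.2000, 0.3500, 0.4500)
After 2 picoseconds: (0.2250, 0.4125, 0.3625)
After 3 picoseconds: (0.2300, 0.4231, 0.3469)
P(in state I after 3 picoseconds) = 0.4231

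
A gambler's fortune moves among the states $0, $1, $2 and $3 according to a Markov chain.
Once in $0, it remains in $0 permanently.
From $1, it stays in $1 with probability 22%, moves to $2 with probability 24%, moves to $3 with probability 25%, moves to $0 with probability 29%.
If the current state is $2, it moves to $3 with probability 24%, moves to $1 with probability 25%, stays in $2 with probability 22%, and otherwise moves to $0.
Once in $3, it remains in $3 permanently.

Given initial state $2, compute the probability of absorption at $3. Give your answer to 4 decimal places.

0.4553

Let h(s) be the probability of absorption at $3 starting from transient state s. Then h($3) = 1 and h($0) = 0. By first-step analysis:
h($1) = 0.29·0 + 0.22·h($1) + 0.24·h($2) + 0.25·1
h($2) = 0.29·0 + 0.25·h($1) + 0.22·h($2) + 0.24·1
Solving: h($1) = 0.4606, h($2) = 0.4553.
Starting from $2, the probability is 0.4553.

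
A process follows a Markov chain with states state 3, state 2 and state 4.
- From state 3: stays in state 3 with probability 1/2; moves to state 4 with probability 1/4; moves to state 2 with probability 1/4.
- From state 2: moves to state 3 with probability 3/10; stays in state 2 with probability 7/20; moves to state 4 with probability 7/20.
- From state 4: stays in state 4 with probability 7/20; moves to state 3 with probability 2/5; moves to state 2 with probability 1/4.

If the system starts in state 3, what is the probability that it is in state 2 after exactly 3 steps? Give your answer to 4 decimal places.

Propagate the distribution vector 3 steps from state 3.
After 0 steps: (1.0000, 0.0000, 0.0000)
After 1 step: (0.5000, 0.2500, 0.2500)
After 2 steps: (0.4250, 0.2750, 0.3000)
After 3 steps: (0.4150, 0.2775, 0.3075)
P(in state 2 after 3 steps) = 0.2775

0.2775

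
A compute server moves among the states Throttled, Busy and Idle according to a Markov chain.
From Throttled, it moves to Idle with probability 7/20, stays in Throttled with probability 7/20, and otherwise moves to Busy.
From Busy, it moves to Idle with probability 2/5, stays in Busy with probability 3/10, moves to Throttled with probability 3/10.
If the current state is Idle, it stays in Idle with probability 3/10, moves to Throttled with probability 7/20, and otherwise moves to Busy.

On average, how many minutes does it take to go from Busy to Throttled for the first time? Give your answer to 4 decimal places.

Let t(s) be the expected number of minutes to first reach Throttled from state s, with t(Throttled) = 0. Conditioning on the first minute:
t(Busy) = 1 + 0.3·t(Busy) + 0.4·t(Idle)
t(Idle) = 1 + 0.35·t(Busy) + 0.3·t(Idle)
Solving: t(Busy) = 3.1429, t(Idle) = 3.0000.
Expected minutes from Busy to Throttled: 3.1429.

3.1429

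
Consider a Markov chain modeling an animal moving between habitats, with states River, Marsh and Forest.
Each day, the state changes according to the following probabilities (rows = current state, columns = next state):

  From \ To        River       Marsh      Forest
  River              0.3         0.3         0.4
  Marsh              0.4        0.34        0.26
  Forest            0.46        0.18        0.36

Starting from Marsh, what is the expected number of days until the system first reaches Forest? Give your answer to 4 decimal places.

Let t(s) be the expected number of days to first reach Forest from state s, with t(Forest) = 0. Conditioning on the first day:
t(River) = 1 + 0.3·t(River) + 0.3·t(Marsh)
t(Marsh) = 1 + 0.4·t(River) + 0.34·t(Marsh)
Solving: t(River) = 2.8070, t(Marsh) = 3.2164.
Expected days from Marsh to Forest: 3.2164.

3.2164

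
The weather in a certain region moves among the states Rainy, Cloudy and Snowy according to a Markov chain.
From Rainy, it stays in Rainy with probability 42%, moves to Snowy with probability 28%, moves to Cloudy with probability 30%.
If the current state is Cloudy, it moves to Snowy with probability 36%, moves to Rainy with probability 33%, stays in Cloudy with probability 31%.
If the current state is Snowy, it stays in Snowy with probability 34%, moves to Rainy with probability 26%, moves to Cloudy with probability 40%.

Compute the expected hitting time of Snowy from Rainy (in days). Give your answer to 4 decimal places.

3.2869

Let t(s) be the expected number of days to first reach Snowy from state s, with t(Snowy) = 0. Conditioning on the first day:
t(Rainy) = 1 + 0.42·t(Rainy) + 0.3·t(Cloudy)
t(Cloudy) = 1 + 0.33·t(Rainy) + 0.31·t(Cloudy)
Solving: t(Rainy) = 3.2869, t(Cloudy) = 3.0212.
Expected days from Rainy to Snowy: 3.2869.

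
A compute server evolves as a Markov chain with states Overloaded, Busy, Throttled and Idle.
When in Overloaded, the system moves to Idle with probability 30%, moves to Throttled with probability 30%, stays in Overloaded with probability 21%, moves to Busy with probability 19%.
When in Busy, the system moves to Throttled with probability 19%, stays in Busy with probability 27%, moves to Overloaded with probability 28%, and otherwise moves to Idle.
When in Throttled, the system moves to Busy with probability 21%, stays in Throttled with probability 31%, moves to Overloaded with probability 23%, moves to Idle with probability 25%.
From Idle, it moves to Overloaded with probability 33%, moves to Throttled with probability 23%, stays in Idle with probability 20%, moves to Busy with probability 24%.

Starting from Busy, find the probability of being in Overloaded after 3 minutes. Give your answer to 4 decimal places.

0.2615

Propagate the distribution vector 3 minutes from Busy.
After 0 minutes: (0.0000, 1.0000, 0.0000, 0.0000)
After 1 minute: (0.2800, 0.2700, 0.1900, 0.2600)
After 2 minutes: (0.2639, 0.2284, 0.2540, 0.2537)
After 3 minutes: (0.2615, 0.2260, 0.2597, 0.2528)
P(in Overloaded after 3 minutes) = 0.2615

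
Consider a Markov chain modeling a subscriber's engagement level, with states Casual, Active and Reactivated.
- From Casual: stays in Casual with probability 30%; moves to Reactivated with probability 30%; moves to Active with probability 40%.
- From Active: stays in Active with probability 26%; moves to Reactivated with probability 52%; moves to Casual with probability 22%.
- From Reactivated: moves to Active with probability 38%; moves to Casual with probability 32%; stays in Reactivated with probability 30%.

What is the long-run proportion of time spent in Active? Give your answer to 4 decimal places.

0.3443

Let the stationary distribution be π with π = πP and π_1 + π_2 + π_3 = 1.
π_1 = 0.3·π_1 + 0.22·π_2 + 0.32·π_3
π_2 = 0.4·π_1 + 0.26·π_2 + 0.38·π_3
Solving with the normalization constraint gives π = (0.2800, 0.3443, 0.3757).
So the stationary probability of Active is 0.3443.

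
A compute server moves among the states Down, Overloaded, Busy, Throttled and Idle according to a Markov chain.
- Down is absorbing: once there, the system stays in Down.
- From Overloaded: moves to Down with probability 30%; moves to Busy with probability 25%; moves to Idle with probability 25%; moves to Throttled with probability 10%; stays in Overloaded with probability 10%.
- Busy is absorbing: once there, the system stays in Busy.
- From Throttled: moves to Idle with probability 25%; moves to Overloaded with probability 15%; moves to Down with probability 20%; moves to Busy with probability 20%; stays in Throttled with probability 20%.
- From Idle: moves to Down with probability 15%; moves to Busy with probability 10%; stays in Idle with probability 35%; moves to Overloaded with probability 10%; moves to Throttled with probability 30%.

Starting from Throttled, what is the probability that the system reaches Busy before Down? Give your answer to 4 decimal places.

Let h(s) be the probability of absorption at Busy starting from transient state s. Then h(Busy) = 1 and h(Down) = 0. By first-step analysis:
h(Overloaded) = 0.3·0 + 0.1·h(Overloaded) + 0.25·1 + 0.1·h(Throttled) + 0.25·h(Idle)
h(Throttled) = 0.2·0 + 0.15·h(Overloaded) + 0.2·1 + 0.2·h(Throttled) + 0.25·h(Idle)
h(Idle) = 0.15·0 + 0.1·h(Overloaded) + 0.1·1 + 0.3·h(Throttled) + 0.35·h(Idle)
Solving: h(Overloaded) = 0.4531, h(Throttled) = 0.4730, h(Idle) = 0.4419.
Starting from Throttled, the probability is 0.4730.

0.4730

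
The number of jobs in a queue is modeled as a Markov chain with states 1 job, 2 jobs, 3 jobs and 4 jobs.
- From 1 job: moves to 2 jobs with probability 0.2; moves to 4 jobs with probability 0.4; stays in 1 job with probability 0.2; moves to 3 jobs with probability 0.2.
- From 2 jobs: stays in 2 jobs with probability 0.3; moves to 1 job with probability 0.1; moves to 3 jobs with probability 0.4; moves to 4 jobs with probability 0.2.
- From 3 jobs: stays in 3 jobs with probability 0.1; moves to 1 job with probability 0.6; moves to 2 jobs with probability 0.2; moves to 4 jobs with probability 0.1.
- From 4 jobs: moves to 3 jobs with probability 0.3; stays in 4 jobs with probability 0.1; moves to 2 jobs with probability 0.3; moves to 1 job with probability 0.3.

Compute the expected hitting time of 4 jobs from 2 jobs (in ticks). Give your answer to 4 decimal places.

Let t(s) be the expected number of ticks to first reach 4 jobs from state s, with t(4 jobs) = 0. Conditioning on the first tick:
t(1 job) = 1 + 0.2·t(1 job) + 0.2·t(2 jobs) + 0.2·t(3 jobs)
t(2 jobs) = 1 + 0.1·t(1 job) + 0.3·t(2 jobs) + 0.4·t(3 jobs)
t(3 jobs) = 1 + 0.6·t(1 job) + 0.2·t(2 jobs) + 0.1·t(3 jobs)
Solving: t(1 job) = 3.4615, t(2 jobs) = 4.4406, t(3 jobs) = 4.4056.
Expected ticks from 2 jobs to 4 jobs: 4.4406.

4.4406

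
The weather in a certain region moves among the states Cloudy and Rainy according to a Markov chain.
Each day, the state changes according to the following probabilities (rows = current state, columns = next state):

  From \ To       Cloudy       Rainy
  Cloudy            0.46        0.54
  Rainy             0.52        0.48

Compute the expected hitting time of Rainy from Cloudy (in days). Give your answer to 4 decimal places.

1.8519

Let t(s) be the expected number of days to first reach Rainy from state s, with t(Rainy) = 0. Conditioning on the first day:
t(Cloudy) = 1 + 0.46·t(Cloudy)
Solving: t(Cloudy) = 1.8519.
Expected days from Cloudy to Rainy: 1.8519.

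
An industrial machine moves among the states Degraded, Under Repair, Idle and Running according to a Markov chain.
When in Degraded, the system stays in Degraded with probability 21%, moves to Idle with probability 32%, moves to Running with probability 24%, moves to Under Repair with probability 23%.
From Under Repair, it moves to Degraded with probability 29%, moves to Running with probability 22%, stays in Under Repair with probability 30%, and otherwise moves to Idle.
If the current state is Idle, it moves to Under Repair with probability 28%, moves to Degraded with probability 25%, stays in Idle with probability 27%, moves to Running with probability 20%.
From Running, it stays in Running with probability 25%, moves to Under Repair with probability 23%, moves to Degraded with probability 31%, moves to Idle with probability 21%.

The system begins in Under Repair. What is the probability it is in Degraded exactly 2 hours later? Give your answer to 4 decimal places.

Propagate the distribution vector 2 hours from Under Repair.
After 0 hours: (0.0000, 1.0000, 0.0000, 0.0000)
After 1 hour: (0.2900, 0.3000, 0.1900, 0.2200)
After 2 hours: (0.2636, 0.2605, 0.2473, 0.2286)
P(in Degraded after 2 hours) = 0.2636

0.2636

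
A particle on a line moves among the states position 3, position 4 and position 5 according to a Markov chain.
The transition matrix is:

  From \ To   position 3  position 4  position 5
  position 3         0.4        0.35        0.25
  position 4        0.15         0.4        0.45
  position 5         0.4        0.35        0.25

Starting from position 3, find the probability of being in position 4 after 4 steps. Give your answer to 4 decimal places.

Propagate the distribution vector 4 steps from position 3.
After 0 steps: (1.0000, 0.0000, 0.0000)
After 1 step: (0.4000, 0.3500, 0.2500)
After 2 steps: (0.3125, 0.3675, 0.3200)
After 3 steps: (0.3081, 0.3684, 0.3235)
After 4 steps: (0.3079, 0.3684, 0.3237)
P(in position 4 after 4 steps) = 0.3684

0.3684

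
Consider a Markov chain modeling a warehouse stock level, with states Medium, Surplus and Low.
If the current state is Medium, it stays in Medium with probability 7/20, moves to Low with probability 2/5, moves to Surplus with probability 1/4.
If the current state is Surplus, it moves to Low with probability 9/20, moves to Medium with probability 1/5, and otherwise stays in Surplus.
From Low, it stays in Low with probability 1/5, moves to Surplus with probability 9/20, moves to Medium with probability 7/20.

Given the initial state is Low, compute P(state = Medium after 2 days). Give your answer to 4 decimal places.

Sum over the intermediate state after 1 day:
P = P(Low→Medium)·P(Medium→Medium) + P(Low→Surplus)·P(Surplus→Medium) + P(Low→Low)·P(Low→Medium)
  = 0.35×0.35 + 0.45×0.2 + 0.2×0.35
  = 0.1225 + 0.0900 + 0.0700 = 0.2825

0.2825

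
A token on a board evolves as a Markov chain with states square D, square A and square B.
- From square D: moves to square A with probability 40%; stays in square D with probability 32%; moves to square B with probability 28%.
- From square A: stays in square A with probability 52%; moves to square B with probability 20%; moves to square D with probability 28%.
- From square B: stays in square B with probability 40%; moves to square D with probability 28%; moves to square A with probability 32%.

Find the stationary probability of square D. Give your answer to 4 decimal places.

Let the stationary distribution be π with π = πP and π_1 + π_2 + π_3 = 1.
π_1 = 0.32·π_1 + 0.28·π_2 + 0.28·π_3
π_2 = 0.4·π_1 + 0.52·π_2 + 0.32·π_3
Solving with the normalization constraint gives π = (0.2917, 0.4292, 0.2792).
So the stationary probability of square D is 0.2917.

0.2917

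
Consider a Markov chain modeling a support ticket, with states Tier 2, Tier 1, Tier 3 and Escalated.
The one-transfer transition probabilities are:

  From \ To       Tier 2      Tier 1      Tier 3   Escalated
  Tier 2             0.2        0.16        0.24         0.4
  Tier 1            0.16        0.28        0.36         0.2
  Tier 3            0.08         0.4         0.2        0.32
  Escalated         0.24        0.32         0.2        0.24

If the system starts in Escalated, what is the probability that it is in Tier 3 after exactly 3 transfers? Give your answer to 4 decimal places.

Propagate the distribution vector 3 transfers from Escalated.
After 0 transfers: (0.0000, 0.0000, 0.0000, 1.0000)
After 1 transfer: (0.2400, 0.3200, 0.2000, 0.2400)
After 2 transfers: (0.1728, 0.2848, 0.2608, 0.2816)
After 3 transfers: (0.1686, 0.3018, 0.2525, 0.2771)
P(in Tier 3 after 3 transfers) = 0.2525

0.2525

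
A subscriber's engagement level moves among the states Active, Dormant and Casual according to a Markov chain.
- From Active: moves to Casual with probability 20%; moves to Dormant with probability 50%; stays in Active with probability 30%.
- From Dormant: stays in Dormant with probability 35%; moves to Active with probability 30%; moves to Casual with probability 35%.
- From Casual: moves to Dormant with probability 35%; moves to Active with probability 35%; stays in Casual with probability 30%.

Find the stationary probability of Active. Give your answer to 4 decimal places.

Let the stationary distribution be π with π = πP and π_1 + π_2 + π_3 = 1.
π_1 = 0.3·π_1 + 0.3·π_2 + 0.35·π_3
π_2 = 0.5·π_1 + 0.35·π_2 + 0.35·π_3
Solving with the normalization constraint gives π = (0.3144, 0.3972, 0.2884).
So the stationary probability of Active is 0.3144.

0.3144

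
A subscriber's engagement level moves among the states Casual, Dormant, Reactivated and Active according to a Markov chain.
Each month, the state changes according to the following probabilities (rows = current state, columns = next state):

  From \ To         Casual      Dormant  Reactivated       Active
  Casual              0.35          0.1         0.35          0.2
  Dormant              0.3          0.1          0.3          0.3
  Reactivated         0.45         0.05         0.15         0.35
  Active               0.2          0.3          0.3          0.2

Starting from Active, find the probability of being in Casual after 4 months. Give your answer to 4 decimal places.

0.3328

Propagate the distribution vector 4 months from Active.
After 0 months: (0.0000, 0.0000, 0.0000, 1.0000)
After 1 month: (0.2000, 0.3000, 0.3000, 0.2000)
After 2 months: (0.3350, 0.1250, 0.2650, 0.2750)
After 3 months: (0.3290, 0.1418, 0.2770, 0.2523)
After 4 months: (0.3328, 0.1366, 0.2749, 0.2557)
P(in Casual after 4 months) = 0.3328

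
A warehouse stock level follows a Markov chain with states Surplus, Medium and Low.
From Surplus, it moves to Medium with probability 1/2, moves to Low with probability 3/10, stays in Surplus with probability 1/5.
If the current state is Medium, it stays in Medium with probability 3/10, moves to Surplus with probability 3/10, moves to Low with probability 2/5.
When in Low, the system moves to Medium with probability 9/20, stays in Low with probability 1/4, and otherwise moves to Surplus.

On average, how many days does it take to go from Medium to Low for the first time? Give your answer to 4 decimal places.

2.6829

Let t(s) be the expected number of days to first reach Low from state s, with t(Low) = 0. Conditioning on the first day:
t(Surplus) = 1 + 0.2·t(Surplus) + 0.5·t(Medium)
t(Medium) = 1 + 0.3·t(Surplus) + 0.3·t(Medium)
Solving: t(Surplus) = 2.9268, t(Medium) = 2.6829.
Expected days from Medium to Low: 2.6829.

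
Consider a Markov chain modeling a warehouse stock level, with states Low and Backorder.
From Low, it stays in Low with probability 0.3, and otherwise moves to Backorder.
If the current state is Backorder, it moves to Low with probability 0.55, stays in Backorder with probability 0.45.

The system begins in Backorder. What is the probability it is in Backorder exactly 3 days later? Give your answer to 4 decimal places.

0.5531

Propagate the distribution vector 3 days from Backorder.
After 0 days: (0.0000, 1.0000)
After 1 day: (0.5500, 0.4500)
After 2 days: (0.4125, 0.5875)
After 3 days: (0.4469, 0.5531)
P(in Backorder after 3 days) = 0.5531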